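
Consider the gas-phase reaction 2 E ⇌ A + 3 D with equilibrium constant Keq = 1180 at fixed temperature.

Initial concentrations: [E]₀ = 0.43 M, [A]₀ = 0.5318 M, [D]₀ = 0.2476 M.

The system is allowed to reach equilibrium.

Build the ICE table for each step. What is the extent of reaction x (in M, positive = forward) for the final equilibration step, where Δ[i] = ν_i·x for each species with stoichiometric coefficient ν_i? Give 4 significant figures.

x = 0.205 M

Q₀ = 0.04366 vs Keq = 1180 ⇒ Q<K, forward
Step 1:
                  E         A         D
  Initial      0.43    0.5318    0.2476
  Change      -0.41     0.205     0.615
  Equil     0.02002    0.7368    0.8626
  solve Keq expr → x = 0.205; check Q = 1180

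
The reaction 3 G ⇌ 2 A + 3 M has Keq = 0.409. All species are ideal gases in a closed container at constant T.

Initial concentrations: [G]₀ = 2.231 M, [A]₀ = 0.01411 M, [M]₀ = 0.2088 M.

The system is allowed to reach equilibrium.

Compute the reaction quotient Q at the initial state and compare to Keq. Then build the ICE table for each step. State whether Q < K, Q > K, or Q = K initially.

Q₀ = 1.6321e-07; Q < K (proceeds forward)

Q₀ = 1.6321e-07 vs Keq = 0.409 ⇒ Q<K, forward
Step 1:
                    G           A           M
  init          2.231     0.01411      0.2088
  Δ           -0.9898      0.6599      0.9898
  eq            1.241       0.674       1.199
  solve Keq expr → x = 0.3299; check Q = 0.409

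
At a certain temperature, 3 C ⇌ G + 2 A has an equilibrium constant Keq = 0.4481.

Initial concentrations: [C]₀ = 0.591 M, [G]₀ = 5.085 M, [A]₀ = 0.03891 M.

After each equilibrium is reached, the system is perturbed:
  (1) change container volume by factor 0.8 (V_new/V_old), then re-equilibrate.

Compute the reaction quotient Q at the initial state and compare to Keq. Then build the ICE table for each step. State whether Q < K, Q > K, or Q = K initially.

Q₀ = 0.0373 vs Keq = 0.4481 ⇒ Q<K, forward
Step 1:
                    C           G           A
  Initial       0.591       5.085     0.03891
  Change     -0.09615     0.03205      0.0641
  Equil        0.4948       5.117       0.103
  solve Keq expr → x = 0.03205; check Q = 0.4481
Then change container volume by factor 0.8 (V_new/V_old).
Step 2:
                    C           G           A
  Initial      0.6186       6.396      0.1288
  Change            0           0           0
  Equil        0.6186       6.396      0.1288
  solve Keq expr → x = 0; check Q = 0.4481

Q₀ = 0.0373; Q < K (proceeds forward)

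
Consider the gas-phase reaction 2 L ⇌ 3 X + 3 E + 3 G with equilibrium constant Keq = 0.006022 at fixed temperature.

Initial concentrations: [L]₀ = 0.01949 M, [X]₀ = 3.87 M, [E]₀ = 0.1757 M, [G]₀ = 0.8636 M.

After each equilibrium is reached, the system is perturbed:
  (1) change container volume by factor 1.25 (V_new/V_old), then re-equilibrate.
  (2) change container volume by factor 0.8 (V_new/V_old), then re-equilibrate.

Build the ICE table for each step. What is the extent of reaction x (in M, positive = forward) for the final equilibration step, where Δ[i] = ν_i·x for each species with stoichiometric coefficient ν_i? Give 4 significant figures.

x = -0.003436 M

Q₀ = 533 vs Keq = 0.006022 ⇒ Q>K, reverse
Step 1:
                    L           X           E           G
  I           0.01949        3.87      0.1757      0.8636
  C            0.1055     -0.1583     -0.1583     -0.1583
  E             0.125       3.712     0.01738      0.7053
  solve Keq expr → x = -0.05277; check Q = 0.006022
Then change container volume by factor 1.25 (V_new/V_old).
Step 2:
                    L           X           E           G
  I               0.1       2.969      0.0139      0.5642
  C         -0.005497    0.008246    0.008246    0.008246
  E           0.09453       2.978     0.02215      0.5725
  solve Keq expr → x = 0.002749; check Q = 0.006022
Then change container volume by factor 0.8 (V_new/V_old).
Step 3:
                    L           X           E           G
  I            0.1182       3.722     0.02769      0.7156
  C          0.006872    -0.01031    -0.01031    -0.01031
  E             0.125       3.712     0.01738      0.7053
  solve Keq expr → x = -0.003436; check Q = 0.006022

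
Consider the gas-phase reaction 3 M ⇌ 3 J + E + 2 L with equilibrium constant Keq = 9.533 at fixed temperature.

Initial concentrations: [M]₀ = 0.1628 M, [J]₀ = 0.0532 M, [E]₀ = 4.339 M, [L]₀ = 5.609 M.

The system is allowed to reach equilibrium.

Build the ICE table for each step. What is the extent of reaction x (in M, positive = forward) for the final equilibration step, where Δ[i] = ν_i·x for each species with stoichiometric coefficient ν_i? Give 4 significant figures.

Q₀ = 4.764 vs Keq = 9.533 ⇒ Q<K, forward
Step 1:
                   M          J          E          L
  I           0.1628     0.0532      4.339      5.609
  C        -0.009759   0.009759   0.003253   0.006506
  E            0.153    0.06296      4.342      5.616
  solve Keq expr → x = 0.003253; check Q = 9.533

x = 0.003253 M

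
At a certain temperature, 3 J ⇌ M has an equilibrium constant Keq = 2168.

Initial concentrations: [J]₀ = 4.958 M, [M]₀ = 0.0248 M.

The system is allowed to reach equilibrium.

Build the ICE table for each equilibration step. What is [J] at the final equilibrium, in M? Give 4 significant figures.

[J]_eq = 0.09125 M

Q₀ = 2.0348e-04 vs Keq = 2168 ⇒ Q<K, forward
Step 1:
                  J         M
  I           4.958    0.0248
  C          -4.867     1.622
  E         0.09125     1.647
  solve Keq expr → x = 1.622; check Q = 2168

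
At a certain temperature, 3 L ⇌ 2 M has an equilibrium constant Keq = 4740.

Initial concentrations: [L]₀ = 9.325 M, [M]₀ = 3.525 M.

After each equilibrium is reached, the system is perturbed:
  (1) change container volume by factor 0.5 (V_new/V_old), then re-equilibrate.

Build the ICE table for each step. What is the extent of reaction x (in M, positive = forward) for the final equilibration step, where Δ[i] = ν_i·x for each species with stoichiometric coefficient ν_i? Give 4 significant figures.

x = 0.03653 M

Q₀ = 0.01532 vs Keq = 4740 ⇒ Q<K, forward
Step 1:
                   L          M
  Initial      9.325      3.525
  Change      -9.057      6.038
  Equil       0.2682      9.563
  solve Keq expr → x = 3.019; check Q = 4740
Then change container volume by factor 0.5 (V_new/V_old).
Step 2:
                   L          M
  Initial     0.5364      19.13
  Change     -0.1096    0.07305
  Equil       0.4268       19.2
  solve Keq expr → x = 0.03653; check Q = 4740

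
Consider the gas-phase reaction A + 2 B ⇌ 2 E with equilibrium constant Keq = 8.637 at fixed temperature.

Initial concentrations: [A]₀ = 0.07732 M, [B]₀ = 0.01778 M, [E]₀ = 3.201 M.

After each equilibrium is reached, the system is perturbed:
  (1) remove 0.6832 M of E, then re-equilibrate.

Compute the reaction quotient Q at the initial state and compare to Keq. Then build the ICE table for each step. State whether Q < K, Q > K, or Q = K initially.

Q₀ = 4.1919e+05 vs Keq = 8.637 ⇒ Q>K, reverse
Step 1:
                    A           B           E
  I           0.07732     0.01778       3.201
  C            0.4915      0.9829     -0.9829
  E            0.5688       1.001       2.218
  solve Keq expr → x = -0.4915; check Q = 8.637
Then remove 0.6832 M of E.
Step 2:
                    A           B           E
  I            0.5688       1.001       1.535
  C          -0.08414     -0.1683      0.1683
  E            0.4847      0.8324       1.703
  solve Keq expr → x = 0.08414; check Q = 8.637

Q₀ = 4.1919e+05; Q > K (proceeds reverse)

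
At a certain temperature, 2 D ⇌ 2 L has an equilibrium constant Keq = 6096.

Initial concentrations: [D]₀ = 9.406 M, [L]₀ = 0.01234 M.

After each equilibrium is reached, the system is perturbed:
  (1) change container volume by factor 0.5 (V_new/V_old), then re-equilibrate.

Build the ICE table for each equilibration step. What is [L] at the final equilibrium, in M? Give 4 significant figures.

[L]_eq = 18.6 M

Q₀ = 1.7212e-06 vs Keq = 6096 ⇒ Q<K, forward
Step 1:
                  D         L
  init        9.406   0.01234
  Δ          -9.287     9.287
  eq         0.1191     9.299
  solve Keq expr → x = 4.643; check Q = 6096
Then change container volume by factor 0.5 (V_new/V_old).
Step 2:
                  D         L
  init       0.2382      18.6
  Δ               0         0
  eq         0.2382      18.6
  solve Keq expr → x = 0; check Q = 6096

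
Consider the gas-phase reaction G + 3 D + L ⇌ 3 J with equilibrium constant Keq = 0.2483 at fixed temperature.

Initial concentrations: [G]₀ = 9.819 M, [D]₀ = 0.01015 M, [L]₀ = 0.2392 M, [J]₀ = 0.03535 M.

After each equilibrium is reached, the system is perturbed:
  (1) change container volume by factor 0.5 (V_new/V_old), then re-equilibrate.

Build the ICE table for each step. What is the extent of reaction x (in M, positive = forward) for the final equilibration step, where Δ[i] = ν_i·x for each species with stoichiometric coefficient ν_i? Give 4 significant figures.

x = 0.003468 M

Q₀ = 17.99 vs Keq = 0.2483 ⇒ Q>K, reverse
Step 1:
                    G           D           L           J
  init          9.819     0.01015      0.2392     0.03535
  Δ          0.004854     0.01456    0.004854    -0.01456
  eq            9.824     0.02471      0.2441     0.02079
  solve Keq expr → x = -0.004854; check Q = 0.2483
Then change container volume by factor 0.5 (V_new/V_old).
Step 2:
                    G           D           L           J
  init          19.65     0.04942      0.4881     0.04158
  Δ         -0.003468     -0.0104   -0.003468      0.0104
  eq            19.64     0.03902      0.4846     0.05198
  solve Keq expr → x = 0.003468; check Q = 0.2483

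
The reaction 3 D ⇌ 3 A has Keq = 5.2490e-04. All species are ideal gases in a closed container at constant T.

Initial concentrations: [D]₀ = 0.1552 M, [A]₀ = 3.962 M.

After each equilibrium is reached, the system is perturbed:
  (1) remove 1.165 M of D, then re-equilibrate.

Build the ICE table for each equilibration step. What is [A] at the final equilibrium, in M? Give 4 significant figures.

[A]_eq = 0.2204 M

Q₀ = 1.6637e+04 vs Keq = 5.2490e-04 ⇒ Q>K, reverse
Step 1:
                  D         A
  init       0.1552     3.962
  Δ           3.655    -3.655
  eq           3.81    0.3073
  solve Keq expr → x = -1.218; check Q = 5.2490e-04
Then remove 1.165 M of D.
Step 2:
                  D         A
  init        2.645    0.3073
  Δ         0.08696  -0.08696
  eq          2.732    0.2204
  solve Keq expr → x = -0.02899; check Q = 5.2490e-04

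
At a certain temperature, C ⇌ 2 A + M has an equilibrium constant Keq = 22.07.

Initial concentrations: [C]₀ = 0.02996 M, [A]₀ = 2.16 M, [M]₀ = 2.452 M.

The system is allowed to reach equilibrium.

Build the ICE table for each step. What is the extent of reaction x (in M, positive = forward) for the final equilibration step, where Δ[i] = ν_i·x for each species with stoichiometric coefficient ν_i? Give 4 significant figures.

x = -0.2472 M

Q₀ = 381.8 vs Keq = 22.07 ⇒ Q>K, reverse
Step 1:
                  C         A         M
  init      0.02996      2.16     2.452
  Δ          0.2472   -0.4944   -0.2472
  eq         0.2772     1.666     2.205
  solve Keq expr → x = -0.2472; check Q = 22.07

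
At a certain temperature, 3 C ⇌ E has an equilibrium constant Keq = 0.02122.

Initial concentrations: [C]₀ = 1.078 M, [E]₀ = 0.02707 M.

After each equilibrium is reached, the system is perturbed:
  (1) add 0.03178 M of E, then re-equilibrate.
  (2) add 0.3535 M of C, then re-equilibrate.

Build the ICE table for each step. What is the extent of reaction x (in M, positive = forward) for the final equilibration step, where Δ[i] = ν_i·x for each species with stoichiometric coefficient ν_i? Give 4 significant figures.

x = 0.0285 M

Q₀ = 0.02161 vs Keq = 0.02122 ⇒ Q>K, reverse
Step 1:
                  C         E
  init        1.078   0.02707
  Δ        0.001196 -3.9858e-04
  eq          1.079   0.02667
  solve Keq expr → x = -3.9858e-04; check Q = 0.02122
Then add 0.03178 M of E.
Step 2:
                  C         E
  init        1.079   0.05845
  Δ         0.07697  -0.02566
  eq          1.156   0.03279
  solve Keq expr → x = -0.02566; check Q = 0.02122
Then add 0.3535 M of C.
Step 3:
                  C         E
  init         1.51   0.03279
  Δ         -0.0855    0.0285
  eq          1.424    0.0613
  solve Keq expr → x = 0.0285; check Q = 0.02122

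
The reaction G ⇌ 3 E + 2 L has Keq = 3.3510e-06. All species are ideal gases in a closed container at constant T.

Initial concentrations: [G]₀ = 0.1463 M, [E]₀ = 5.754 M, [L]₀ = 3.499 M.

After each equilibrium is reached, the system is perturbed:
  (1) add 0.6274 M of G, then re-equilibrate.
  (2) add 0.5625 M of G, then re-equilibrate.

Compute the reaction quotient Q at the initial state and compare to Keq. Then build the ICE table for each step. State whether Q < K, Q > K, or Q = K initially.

Q₀ = 1.5942e+04; Q > K (proceeds reverse)

Q₀ = 1.5942e+04 vs Keq = 3.3510e-06 ⇒ Q>K, reverse
Step 1:
                   G          E          L
  I           0.1463      5.754      3.499
  C            1.746     -5.238     -3.492
  E            1.892     0.5157     0.0068
  solve Keq expr → x = -1.746; check Q = 3.3510e-06
Then add 0.6274 M of G.
Step 2:
                   G          E          L
  I             2.52     0.5157     0.0068
  C       -5.0568e-04   0.001517   0.001011
  E            2.519     0.5172   0.007811
  solve Keq expr → x = 5.0568e-04; check Q = 3.3510e-06
Then add 0.5625 M of G.
Step 3:
                   G          E          L
  I            3.082     0.5172   0.007811
  C       -3.9884e-04   0.001197 7.9768e-04
  E            3.081     0.5184   0.008609
  solve Keq expr → x = 3.9884e-04; check Q = 3.3510e-06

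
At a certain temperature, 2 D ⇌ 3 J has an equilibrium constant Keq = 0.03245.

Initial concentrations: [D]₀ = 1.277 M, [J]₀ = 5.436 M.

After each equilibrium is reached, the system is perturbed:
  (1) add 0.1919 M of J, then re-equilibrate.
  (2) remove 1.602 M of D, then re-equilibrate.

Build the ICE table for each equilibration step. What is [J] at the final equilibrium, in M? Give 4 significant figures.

Q₀ = 98.5 vs Keq = 0.03245 ⇒ Q>K, reverse
Step 1:
                   D          J
  I            1.277      5.436
  C            3.059     -4.588
  E            4.336     0.8481
  solve Keq expr → x = -1.529; check Q = 0.03245
Then add 0.1919 M of J.
Step 2:
                   D          J
  I            4.336       1.04
  C           0.1177    -0.1766
  E            4.453     0.8634
  solve Keq expr → x = -0.05887; check Q = 0.03245
Then remove 1.602 M of D.
Step 3:
                   D          J
  I            2.851     0.8634
  C           0.1346     -0.202
  E            2.986     0.6614
  solve Keq expr → x = -0.06732; check Q = 0.03245

[J]_eq = 0.6614 M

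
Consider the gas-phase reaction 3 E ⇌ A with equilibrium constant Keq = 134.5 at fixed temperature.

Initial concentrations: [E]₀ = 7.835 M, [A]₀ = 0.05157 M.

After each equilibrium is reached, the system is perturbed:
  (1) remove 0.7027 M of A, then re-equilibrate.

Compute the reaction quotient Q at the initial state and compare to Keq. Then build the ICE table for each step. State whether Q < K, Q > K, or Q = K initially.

Q₀ = 1.0722e-04 vs Keq = 134.5 ⇒ Q<K, forward
Step 1:
                    E           A
  I             7.835     0.05157
  C            -7.568       2.523
  E            0.2675       2.574
  solve Keq expr → x = 2.523; check Q = 134.5
Then remove 0.7027 M of A.
Step 2:
                    E           A
  I            0.2675       1.871
  C          -0.02659    0.008863
  E            0.2409        1.88
  solve Keq expr → x = 0.008863; check Q = 134.5

Q₀ = 1.0722e-04; Q < K (proceeds forward)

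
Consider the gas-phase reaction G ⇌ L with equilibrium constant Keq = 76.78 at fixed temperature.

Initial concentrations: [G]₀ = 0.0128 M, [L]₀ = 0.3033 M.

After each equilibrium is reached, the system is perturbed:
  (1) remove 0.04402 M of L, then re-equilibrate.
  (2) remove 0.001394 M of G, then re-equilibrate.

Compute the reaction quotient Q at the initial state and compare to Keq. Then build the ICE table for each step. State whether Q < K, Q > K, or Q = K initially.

Q₀ = 23.7 vs Keq = 76.78 ⇒ Q<K, forward
Step 1:
                   G          L
  init        0.0128     0.3033
  Δ        -0.008736   0.008736
  eq        0.004064      0.312
  solve Keq expr → x = 0.008736; check Q = 76.78
Then remove 0.04402 M of L.
Step 2:
                   G          L
  init      0.004064      0.268
  Δ       -5.6596e-04 5.6596e-04
  eq        0.003498     0.2686
  solve Keq expr → x = 5.6596e-04; check Q = 76.78
Then remove 0.001394 M of G.
Step 3:
                   G          L
  init      0.002104     0.2686
  Δ         0.001376  -0.001376
  eq         0.00348     0.2672
  solve Keq expr → x = -0.001376; check Q = 76.78

Q₀ = 23.7; Q < K (proceeds forward)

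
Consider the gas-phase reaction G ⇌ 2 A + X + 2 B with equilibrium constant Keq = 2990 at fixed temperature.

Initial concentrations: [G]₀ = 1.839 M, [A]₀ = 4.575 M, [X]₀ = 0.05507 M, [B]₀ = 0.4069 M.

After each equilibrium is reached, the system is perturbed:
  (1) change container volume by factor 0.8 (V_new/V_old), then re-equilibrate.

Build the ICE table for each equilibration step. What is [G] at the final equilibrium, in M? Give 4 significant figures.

[G]_eq = 0.6611 M

Q₀ = 0.1038 vs Keq = 2990 ⇒ Q<K, forward
Step 1:
                   G          A          X          B
  I            1.839      4.575    0.05507     0.4069
  C           -1.496      2.992      1.496      2.992
  E           0.3431      7.567      1.551      3.399
  solve Keq expr → x = 1.496; check Q = 2990
Then change container volume by factor 0.8 (V_new/V_old).
Step 2:
                   G          A          X          B
  I           0.4289      9.459      1.939      4.248
  C           0.2322    -0.4644    -0.2322    -0.4644
  E           0.6611      8.994      1.707      3.784
  solve Keq expr → x = -0.2322; check Q = 2990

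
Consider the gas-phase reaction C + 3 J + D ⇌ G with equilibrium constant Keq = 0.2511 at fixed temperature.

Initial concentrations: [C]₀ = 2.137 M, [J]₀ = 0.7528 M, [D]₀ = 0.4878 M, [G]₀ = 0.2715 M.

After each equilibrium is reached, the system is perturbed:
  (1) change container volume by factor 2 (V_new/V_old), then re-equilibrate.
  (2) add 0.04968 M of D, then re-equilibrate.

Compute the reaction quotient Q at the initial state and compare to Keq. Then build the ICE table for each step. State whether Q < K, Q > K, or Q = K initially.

Q₀ = 0.6105 vs Keq = 0.2511 ⇒ Q>K, reverse
Step 1:
                    C           J           D           G
  I             2.137      0.7528      0.4878      0.2715
  C           0.05114      0.1534     0.05114    -0.05114
  E             2.188      0.9062      0.5389      0.2204
  solve Keq expr → x = -0.05114; check Q = 0.2511
Then change container volume by factor 2 (V_new/V_old).
Step 2:
                    C           J           D           G
  I             1.094      0.4531      0.2695      0.1102
  C           0.07736      0.2321     0.07736    -0.07736
  E             1.171      0.6852      0.3468     0.03282
  solve Keq expr → x = -0.07736; check Q = 0.2511
Then add 0.04968 M of D.
Step 3:
                    C           J           D           G
  I             1.171      0.6852      0.3965     0.03282
  C         -0.002923    -0.00877   -0.002923    0.002923
  E             1.169      0.6764      0.3936     0.03574
  solve Keq expr → x = 0.002923; check Q = 0.2511

Q₀ = 0.6105; Q > K (proceeds reverse)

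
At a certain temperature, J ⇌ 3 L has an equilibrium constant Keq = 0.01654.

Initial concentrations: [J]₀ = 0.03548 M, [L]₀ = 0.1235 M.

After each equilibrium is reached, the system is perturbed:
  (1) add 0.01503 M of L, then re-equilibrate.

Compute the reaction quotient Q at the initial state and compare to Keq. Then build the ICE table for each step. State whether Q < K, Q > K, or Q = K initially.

Q₀ = 0.05309; Q > K (proceeds reverse)

Q₀ = 0.05309 vs Keq = 0.01654 ⇒ Q>K, reverse
Step 1:
                   J          L
  I          0.03548     0.1235
  C           0.0107   -0.03209
  E          0.04618    0.09141
  solve Keq expr → x = -0.0107; check Q = 0.01654
Then add 0.01503 M of L.
Step 2:
                   J          L
  I          0.04618     0.1064
  C         0.004128   -0.01238
  E           0.0503    0.09406
  solve Keq expr → x = -0.004128; check Q = 0.01654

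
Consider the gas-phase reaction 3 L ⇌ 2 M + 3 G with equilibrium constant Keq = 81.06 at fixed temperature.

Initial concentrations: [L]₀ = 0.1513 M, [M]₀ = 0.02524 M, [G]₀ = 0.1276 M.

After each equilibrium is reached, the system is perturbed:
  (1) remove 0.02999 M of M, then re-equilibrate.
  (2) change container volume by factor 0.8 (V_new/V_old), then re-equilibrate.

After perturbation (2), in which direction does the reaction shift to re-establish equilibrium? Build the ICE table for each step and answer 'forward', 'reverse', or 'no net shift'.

Direction: reverse

Q₀ = 3.8213e-04 vs Keq = 81.06 ⇒ Q<K, forward
Step 1:
                   L          M          G
  Initial     0.1513    0.02524     0.1276
  Change     -0.1367    0.09116     0.1367
  Equil      0.01456     0.1164     0.2643
  solve Keq expr → x = 0.04558; check Q = 81.06
Then remove 0.02999 M of M.
Step 2:
                   L          M          G
  Initial    0.01456    0.08641     0.2643
  Change    -0.00237    0.00158    0.00237
  Equil      0.01219    0.08799     0.2667
  solve Keq expr → x = 7.8988e-04; check Q = 81.06
Then change container volume by factor 0.8 (V_new/V_old).
Step 3:
                   L          M          G
  Initial    0.01524       0.11     0.3334
  Change    0.002174   -0.00145  -0.002174
  Equil      0.01741     0.1085     0.3312
  solve Keq expr → x = -7.2477e-04; check Q = 81.06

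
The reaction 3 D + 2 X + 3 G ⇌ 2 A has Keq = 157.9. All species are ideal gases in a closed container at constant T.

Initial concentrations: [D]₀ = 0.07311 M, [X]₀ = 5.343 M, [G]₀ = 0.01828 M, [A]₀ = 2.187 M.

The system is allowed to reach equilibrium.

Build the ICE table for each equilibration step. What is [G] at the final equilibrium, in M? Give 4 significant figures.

[G]_eq = 0.2811 M

Q₀ = 7.0189e+07 vs Keq = 157.9 ⇒ Q>K, reverse
Step 1:
                  D         X         G         A
  I         0.07311     5.343   0.01828     2.187
  C          0.2628    0.1752    0.2628   -0.1752
  E          0.3359     5.518    0.2811     2.012
  solve Keq expr → x = -0.0876; check Q = 157.9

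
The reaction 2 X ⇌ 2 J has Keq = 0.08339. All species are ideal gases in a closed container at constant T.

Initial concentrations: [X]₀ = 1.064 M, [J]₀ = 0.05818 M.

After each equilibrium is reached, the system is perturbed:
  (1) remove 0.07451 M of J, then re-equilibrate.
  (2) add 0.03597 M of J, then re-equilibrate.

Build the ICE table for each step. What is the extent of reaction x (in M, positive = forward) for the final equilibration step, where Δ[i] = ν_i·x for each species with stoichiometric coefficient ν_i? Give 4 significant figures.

x = -0.01396 M

Q₀ = 0.00299 vs Keq = 0.08339 ⇒ Q<K, forward
Step 1:
                   X          J
  init         1.064    0.05818
  Δ          -0.1933     0.1933
  eq          0.8707     0.2514
  solve Keq expr → x = 0.09663; check Q = 0.08339
Then remove 0.07451 M of J.
Step 2:
                   X          J
  init        0.8707     0.1769
  Δ         -0.05781    0.05781
  eq          0.8129     0.2347
  solve Keq expr → x = 0.02891; check Q = 0.08339
Then add 0.03597 M of J.
Step 3:
                   X          J
  init        0.8129     0.2707
  Δ          0.02791   -0.02791
  eq          0.8408     0.2428
  solve Keq expr → x = -0.01396; check Q = 0.08339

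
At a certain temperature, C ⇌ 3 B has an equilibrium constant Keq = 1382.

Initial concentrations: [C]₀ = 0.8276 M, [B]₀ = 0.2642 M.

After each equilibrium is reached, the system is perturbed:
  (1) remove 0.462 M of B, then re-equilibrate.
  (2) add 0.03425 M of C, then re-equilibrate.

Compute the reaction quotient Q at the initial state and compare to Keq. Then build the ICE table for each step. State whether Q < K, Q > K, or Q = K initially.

Q₀ = 0.02228 vs Keq = 1382 ⇒ Q<K, forward
Step 1:
                   C          B
  I           0.8276     0.2642
  C          -0.8133       2.44
  E          0.01431      2.704
  solve Keq expr → x = 0.8133; check Q = 1382
Then remove 0.462 M of B.
Step 2:
                   C          B
  I          0.01431      2.242
  C        -0.005955    0.01787
  E         0.008352       2.26
  solve Keq expr → x = 0.005955; check Q = 1382
Then add 0.03425 M of C.
Step 3:
                   C          B
  I           0.0426       2.26
  C          -0.0331     0.0993
  E         0.009502      2.359
  solve Keq expr → x = 0.0331; check Q = 1382

Q₀ = 0.02228; Q < K (proceeds forward)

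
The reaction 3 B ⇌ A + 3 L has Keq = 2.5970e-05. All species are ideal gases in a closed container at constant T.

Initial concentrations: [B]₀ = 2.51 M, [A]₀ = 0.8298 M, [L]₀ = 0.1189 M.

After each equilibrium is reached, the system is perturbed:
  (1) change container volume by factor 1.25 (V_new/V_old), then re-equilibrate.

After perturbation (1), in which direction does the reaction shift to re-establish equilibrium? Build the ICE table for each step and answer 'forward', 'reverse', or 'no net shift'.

Direction: forward

Q₀ = 8.8206e-05 vs Keq = 2.5970e-05 ⇒ Q>K, reverse
Step 1:
                    B           A           L
  I              2.51      0.8298      0.1189
  C           0.03818    -0.01273    -0.03818
  E             2.548      0.8171     0.08072
  solve Keq expr → x = -0.01273; check Q = 2.5970e-05
Then change container volume by factor 1.25 (V_new/V_old).
Step 2:
                    B           A           L
  I             2.039      0.6537     0.06457
  C         -0.004767    0.001589    0.004767
  E             2.034      0.6552     0.06934
  solve Keq expr → x = 0.001589; check Q = 2.5970e-05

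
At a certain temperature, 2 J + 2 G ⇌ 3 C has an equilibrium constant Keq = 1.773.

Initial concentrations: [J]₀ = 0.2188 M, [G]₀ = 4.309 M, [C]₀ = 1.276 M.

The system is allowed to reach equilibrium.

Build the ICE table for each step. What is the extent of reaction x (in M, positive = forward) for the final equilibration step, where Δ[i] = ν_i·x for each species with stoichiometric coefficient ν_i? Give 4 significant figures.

Q₀ = 2.337 vs Keq = 1.773 ⇒ Q>K, reverse
Step 1:
                    J           G           C
  Initial      0.2188       4.309       1.276
  Change      0.02167     0.02167     -0.0325
  Equil        0.2405       4.331       1.243
  solve Keq expr → x = -0.01083; check Q = 1.773

x = -0.01083 M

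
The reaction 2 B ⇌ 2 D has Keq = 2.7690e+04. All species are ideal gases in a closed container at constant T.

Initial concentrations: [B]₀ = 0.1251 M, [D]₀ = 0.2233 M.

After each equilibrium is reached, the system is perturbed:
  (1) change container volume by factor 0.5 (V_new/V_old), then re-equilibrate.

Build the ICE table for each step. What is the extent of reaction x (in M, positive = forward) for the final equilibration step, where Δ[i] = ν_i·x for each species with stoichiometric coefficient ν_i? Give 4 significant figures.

Q₀ = 3.186 vs Keq = 2.7690e+04 ⇒ Q<K, forward
Step 1:
                    B           D
  init         0.1251      0.2233
  Δ            -0.123       0.123
  eq         0.002081      0.3463
  solve Keq expr → x = 0.06151; check Q = 2.7690e+04
Then change container volume by factor 0.5 (V_new/V_old).
Step 2:
                    B           D
  init       0.004162      0.6926
  Δ                 0           0
  eq         0.004162      0.6926
  solve Keq expr → x = 0; check Q = 2.7690e+04

x = 0 M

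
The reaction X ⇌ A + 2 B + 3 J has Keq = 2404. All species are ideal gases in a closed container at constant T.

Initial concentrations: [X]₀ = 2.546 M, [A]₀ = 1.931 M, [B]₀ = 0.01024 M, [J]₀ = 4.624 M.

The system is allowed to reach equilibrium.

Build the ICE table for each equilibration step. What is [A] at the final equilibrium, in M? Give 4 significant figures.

Q₀ = 0.007863 vs Keq = 2404 ⇒ Q<K, forward
Step 1:
                   X          A          B          J
  I            2.546      1.931    0.01024      4.624
  C          -0.9188     0.9188      1.838      2.756
  E            1.627       2.85      1.848       7.38
  solve Keq expr → x = 0.9188; check Q = 2404

[A]_eq = 2.85 M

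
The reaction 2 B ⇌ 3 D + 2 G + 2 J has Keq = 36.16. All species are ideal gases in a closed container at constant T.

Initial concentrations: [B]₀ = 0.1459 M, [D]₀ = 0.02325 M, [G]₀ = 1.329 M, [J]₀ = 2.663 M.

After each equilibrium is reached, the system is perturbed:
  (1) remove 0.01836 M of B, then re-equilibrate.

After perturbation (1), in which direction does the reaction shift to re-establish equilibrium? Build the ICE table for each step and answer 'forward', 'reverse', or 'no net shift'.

Q₀ = 0.007395 vs Keq = 36.16 ⇒ Q<K, forward
Step 1:
                    B           D           G           J
  I            0.1459     0.02325       1.329       2.663
  C          -0.09913      0.1487     0.09913     0.09913
  E           0.04677      0.1719       1.428       2.762
  solve Keq expr → x = 0.04956; check Q = 36.16
Then remove 0.01836 M of B.
Step 2:
                    B           D           G           J
  I           0.02841      0.1719       1.428       2.762
  C            0.0112     -0.0168     -0.0112     -0.0112
  E           0.03961      0.1551       1.417       2.751
  solve Keq expr → x = -0.0056; check Q = 36.16

Direction: reverse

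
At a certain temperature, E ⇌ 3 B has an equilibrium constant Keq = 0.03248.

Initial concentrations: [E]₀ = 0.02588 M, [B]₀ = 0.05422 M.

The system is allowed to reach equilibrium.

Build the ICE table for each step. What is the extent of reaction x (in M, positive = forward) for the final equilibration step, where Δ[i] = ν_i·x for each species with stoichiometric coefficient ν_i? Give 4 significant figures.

x = 0.009135 M

Q₀ = 0.006159 vs Keq = 0.03248 ⇒ Q<K, forward
Step 1:
                   E          B
  init       0.02588    0.05422
  Δ        -0.009135    0.02741
  eq         0.01674    0.08163
  solve Keq expr → x = 0.009135; check Q = 0.03248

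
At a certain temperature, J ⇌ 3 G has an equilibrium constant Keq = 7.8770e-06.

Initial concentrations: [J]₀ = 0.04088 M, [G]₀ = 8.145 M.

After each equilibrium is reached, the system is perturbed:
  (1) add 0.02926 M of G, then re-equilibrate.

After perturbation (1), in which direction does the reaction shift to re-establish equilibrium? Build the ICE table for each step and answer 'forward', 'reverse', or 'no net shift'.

Direction: reverse

Q₀ = 1.3218e+04 vs Keq = 7.8770e-06 ⇒ Q>K, reverse
Step 1:
                   J          G
  Initial    0.04088      8.145
  Change       2.706     -8.117
  Equil        2.747    0.02786
  solve Keq expr → x = -2.706; check Q = 7.8770e-06
Then add 0.02926 M of G.
Step 2:
                   J          G
  Initial      2.747    0.05712
  Change    0.009742   -0.02923
  Equil        2.756     0.0279
  solve Keq expr → x = -0.009742; check Q = 7.8770e-06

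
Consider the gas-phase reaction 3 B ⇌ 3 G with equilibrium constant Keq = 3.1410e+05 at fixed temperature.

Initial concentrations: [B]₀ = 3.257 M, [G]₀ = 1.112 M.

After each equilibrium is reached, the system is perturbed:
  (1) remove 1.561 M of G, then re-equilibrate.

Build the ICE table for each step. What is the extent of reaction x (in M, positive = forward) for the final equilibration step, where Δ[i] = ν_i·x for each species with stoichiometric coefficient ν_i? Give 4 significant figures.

x = 0.007544 M

Q₀ = 0.0398 vs Keq = 3.1410e+05 ⇒ Q<K, forward
Step 1:
                  B         G
  init        3.257     1.112
  Δ          -3.194     3.194
  eq        0.06334     4.306
  solve Keq expr → x = 1.065; check Q = 3.1410e+05
Then remove 1.561 M of G.
Step 2:
                  B         G
  init      0.06334     2.745
  Δ        -0.02263   0.02263
  eq        0.04071     2.767
  solve Keq expr → x = 0.007544; check Q = 3.1410e+05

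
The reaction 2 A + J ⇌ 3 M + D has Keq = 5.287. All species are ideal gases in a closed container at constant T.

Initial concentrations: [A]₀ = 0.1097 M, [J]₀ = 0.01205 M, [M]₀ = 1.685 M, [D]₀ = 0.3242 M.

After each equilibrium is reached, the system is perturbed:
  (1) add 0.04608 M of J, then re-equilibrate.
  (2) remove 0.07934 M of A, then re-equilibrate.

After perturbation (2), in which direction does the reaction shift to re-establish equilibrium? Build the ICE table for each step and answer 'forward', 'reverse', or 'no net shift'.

Direction: reverse

Q₀ = 1.0696e+04 vs Keq = 5.287 ⇒ Q>K, reverse
Step 1:
                  A         J         M         D
  I          0.1097   0.01205     1.685    0.3242
  C          0.3576    0.1788   -0.5364   -0.1788
  E          0.4673    0.1908     1.149    0.1454
  solve Keq expr → x = -0.1788; check Q = 5.287
Then add 0.04608 M of J.
Step 2:
                  A         J         M         D
  I          0.4673    0.2369     1.149    0.1454
  C        -0.01576 -0.007878   0.02363  0.007878
  E          0.4515    0.2291     1.172    0.1533
  solve Keq expr → x = 0.007878; check Q = 5.287
Then remove 0.07934 M of A.
Step 3:
                  A         J         M         D
  I          0.3722    0.2291     1.172    0.1533
  C         0.02642   0.01321  -0.03962  -0.01321
  E          0.3986    0.2423     1.133    0.1401
  solve Keq expr → x = -0.01321; check Q = 5.287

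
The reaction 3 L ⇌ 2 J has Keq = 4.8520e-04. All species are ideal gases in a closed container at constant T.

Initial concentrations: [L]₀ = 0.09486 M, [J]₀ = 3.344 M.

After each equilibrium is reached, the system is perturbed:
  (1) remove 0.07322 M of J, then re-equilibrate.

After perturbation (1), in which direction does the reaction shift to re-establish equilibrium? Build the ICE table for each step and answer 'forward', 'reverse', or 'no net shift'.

Q₀ = 1.3100e+04 vs Keq = 4.8520e-04 ⇒ Q>K, reverse
Step 1:
                   L          J
  Initial    0.09486      3.344
  Change       4.672     -3.115
  Equil        4.767     0.2293
  solve Keq expr → x = -1.557; check Q = 4.8520e-04
Then remove 0.07322 M of J.
Step 2:
                   L          J
  Initial      4.767      0.156
  Change    -0.09916     0.0661
  Equil        4.668     0.2221
  solve Keq expr → x = 0.03305; check Q = 4.8520e-04

Direction: forward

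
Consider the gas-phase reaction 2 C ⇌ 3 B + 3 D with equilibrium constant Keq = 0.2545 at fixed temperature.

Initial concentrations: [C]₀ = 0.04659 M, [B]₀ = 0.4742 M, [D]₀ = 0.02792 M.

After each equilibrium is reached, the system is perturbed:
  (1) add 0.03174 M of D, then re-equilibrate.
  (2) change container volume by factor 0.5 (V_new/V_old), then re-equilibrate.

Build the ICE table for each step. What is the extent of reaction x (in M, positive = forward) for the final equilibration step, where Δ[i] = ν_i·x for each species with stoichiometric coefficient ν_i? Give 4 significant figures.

x = -0.02142 M

Q₀ = 0.001069 vs Keq = 0.2545 ⇒ Q<K, forward
Step 1:
                  C         B         D
  I         0.04659    0.4742   0.02792
  C        -0.03131   0.04696   0.04696
  E         0.01528    0.5212   0.07488
  solve Keq expr → x = 0.01565; check Q = 0.2545
Then add 0.03174 M of D.
Step 2:
                  C         B         D
  I         0.01528    0.5212    0.1066
  C        0.006547 -0.009821 -0.009821
  E         0.02183    0.5113    0.0968
  solve Keq expr → x = -0.003274; check Q = 0.2545
Then change container volume by factor 0.5 (V_new/V_old).
Step 3:
                  C         B         D
  I         0.04366     1.023    0.1936
  C         0.04285  -0.06427  -0.06427
  E         0.08651    0.9584    0.1293
  solve Keq expr → x = -0.02142; check Q = 0.2545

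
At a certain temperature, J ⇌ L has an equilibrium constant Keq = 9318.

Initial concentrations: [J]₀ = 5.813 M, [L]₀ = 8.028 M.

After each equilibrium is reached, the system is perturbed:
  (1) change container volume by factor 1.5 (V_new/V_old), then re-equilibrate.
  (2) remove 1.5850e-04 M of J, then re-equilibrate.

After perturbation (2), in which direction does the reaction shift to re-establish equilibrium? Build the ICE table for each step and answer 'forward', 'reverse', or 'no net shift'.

Q₀ = 1.381 vs Keq = 9318 ⇒ Q<K, forward
Step 1:
                    J           L
  I             5.813       8.028
  C            -5.812       5.812
  E          0.001485       13.84
  solve Keq expr → x = 5.812; check Q = 9318
Then change container volume by factor 1.5 (V_new/V_old).
Step 2:
                    J           L
  I        9.9016e-04       9.226
  C                 0           0
  E        9.9016e-04       9.226
  solve Keq expr → x = 0; check Q = 9318
Then remove 1.5850e-04 M of J.
Step 3:
                    J           L
  I        8.3166e-04       9.226
  C        1.5848e-04 -1.5848e-04
  E        9.9015e-04       9.226
  solve Keq expr → x = -1.5848e-04; check Q = 9318

Direction: reverse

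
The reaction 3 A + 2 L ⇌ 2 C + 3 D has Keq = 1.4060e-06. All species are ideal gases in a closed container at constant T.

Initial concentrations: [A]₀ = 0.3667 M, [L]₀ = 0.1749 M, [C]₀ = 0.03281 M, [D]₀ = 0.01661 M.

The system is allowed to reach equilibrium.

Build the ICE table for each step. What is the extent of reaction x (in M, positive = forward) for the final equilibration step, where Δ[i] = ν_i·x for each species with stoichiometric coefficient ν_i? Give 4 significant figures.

Q₀ = 3.2705e-06 vs Keq = 1.4060e-06 ⇒ Q>K, reverse
Step 1:
                   A          L          C          D
  init        0.3667     0.1749    0.03281    0.01661
  Δ         0.003261   0.002174  -0.002174  -0.003261
  eq            0.37     0.1771    0.03064    0.01335
  solve Keq expr → x = -0.001087; check Q = 1.4060e-06

x = -0.001087 M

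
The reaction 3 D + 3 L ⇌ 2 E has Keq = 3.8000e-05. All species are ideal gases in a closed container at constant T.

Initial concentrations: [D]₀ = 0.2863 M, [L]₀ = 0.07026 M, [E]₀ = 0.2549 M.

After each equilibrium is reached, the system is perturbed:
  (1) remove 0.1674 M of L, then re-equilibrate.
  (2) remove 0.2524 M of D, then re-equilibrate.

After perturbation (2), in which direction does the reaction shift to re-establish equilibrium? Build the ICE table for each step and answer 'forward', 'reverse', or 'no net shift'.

Q₀ = 7983 vs Keq = 3.8000e-05 ⇒ Q>K, reverse
Step 1:
                    D           L           E
  init         0.2863     0.07026      0.2549
  Δ            0.3808      0.3808     -0.2539
  eq           0.6671      0.4511    0.001018
  solve Keq expr → x = -0.1269; check Q = 3.8000e-05
Then remove 0.1674 M of L.
Step 2:
                    D           L           E
  init         0.6671      0.2837    0.001018
  Δ        7.6078e-04  7.6078e-04 -5.0719e-04
  eq           0.6679      0.2844  5.1043e-04
  solve Keq expr → x = -2.5359e-04; check Q = 3.8000e-05
Then remove 0.2524 M of D.
Step 3:
                    D           L           E
  init         0.4155      0.2844  5.1043e-04
  Δ        3.8868e-04  3.8868e-04 -2.5912e-04
  eq           0.4159      0.2848  2.5132e-04
  solve Keq expr → x = -1.2956e-04; check Q = 3.8000e-05

Direction: reverse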